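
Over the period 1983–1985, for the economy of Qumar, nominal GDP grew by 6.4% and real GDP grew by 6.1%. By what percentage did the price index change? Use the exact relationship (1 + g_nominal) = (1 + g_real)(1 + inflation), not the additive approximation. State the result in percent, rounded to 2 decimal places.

0.28%

(1 + g_nom) = (1 + g_real)(1 + π), so π = 1.0640 / 1.0610 − 1 = 0.00283.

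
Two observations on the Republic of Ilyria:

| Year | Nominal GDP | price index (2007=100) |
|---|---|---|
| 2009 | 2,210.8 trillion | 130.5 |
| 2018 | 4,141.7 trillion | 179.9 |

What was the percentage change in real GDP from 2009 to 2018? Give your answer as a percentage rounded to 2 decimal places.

35.90%

Real GDP 2009 = 2210.8 / 1.305 = 1694.10.
Real GDP 2018 = 4141.7 / 1.799 = 2302.22.
Real growth = 2302.22 / 1694.10 − 1 = 0.3590.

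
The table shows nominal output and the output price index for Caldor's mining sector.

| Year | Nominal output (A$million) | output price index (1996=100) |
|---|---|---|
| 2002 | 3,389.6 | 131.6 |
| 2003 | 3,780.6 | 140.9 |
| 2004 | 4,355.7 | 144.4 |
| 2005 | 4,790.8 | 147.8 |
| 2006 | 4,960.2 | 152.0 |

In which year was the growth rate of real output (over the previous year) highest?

2004

2003: real = 3780.6/1.409 = 2683.18; growth vs 2002 (2575.68) = 4.17%.
2004: real = 4355.7/1.444 = 3016.41; growth vs 2003 (2683.18) = 12.42%.
2005: real = 4790.8/1.478 = 3241.41; growth vs 2004 (3016.41) = 7.46%.
2006: real = 4960.2/1.520 = 3263.29; growth vs 2005 (3241.41) = 0.68%.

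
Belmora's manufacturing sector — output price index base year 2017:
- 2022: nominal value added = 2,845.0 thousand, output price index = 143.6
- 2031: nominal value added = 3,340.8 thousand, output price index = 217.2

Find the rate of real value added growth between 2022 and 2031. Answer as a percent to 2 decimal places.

Deflate each year: 2022 → 2845.0/1.436 = 1981.20; 2031 → 3340.8/2.172 = 1538.12.
So real value added changed by 1538.12/1981.20 − 1 = -0.2236, i.e. -22.36%.

-22.36%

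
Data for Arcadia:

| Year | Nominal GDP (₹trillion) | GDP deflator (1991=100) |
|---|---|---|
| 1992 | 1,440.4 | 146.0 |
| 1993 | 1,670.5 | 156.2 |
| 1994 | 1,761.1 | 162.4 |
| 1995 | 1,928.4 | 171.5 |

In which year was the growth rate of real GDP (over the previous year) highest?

1993: real = 1670.5/1.562 = 1069.46; growth vs 1992 (986.58) = 8.40%.
1994: real = 1761.1/1.624 = 1084.42; growth vs 1993 (1069.46) = 1.40%.
1995: real = 1928.4/1.715 = 1124.43; growth vs 1994 (1084.42) = 3.69%.

1993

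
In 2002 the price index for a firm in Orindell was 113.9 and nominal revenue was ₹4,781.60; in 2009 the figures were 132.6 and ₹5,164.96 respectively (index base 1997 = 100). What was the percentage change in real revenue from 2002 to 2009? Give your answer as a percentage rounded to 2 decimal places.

-7.22%

Deflate each year: 2002 → 4781.60/1.139 = 4198.07; 2009 → 5164.96/1.326 = 3895.14.
So real revenue changed by 3895.14/4198.07 − 1 = -0.0722, i.e. -7.22%.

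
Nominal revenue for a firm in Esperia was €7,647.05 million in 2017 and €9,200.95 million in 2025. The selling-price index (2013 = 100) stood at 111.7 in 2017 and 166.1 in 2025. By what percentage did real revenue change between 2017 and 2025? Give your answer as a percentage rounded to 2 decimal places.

Deflate each year: 2017 → 7647.05/1.117 = 6846.06; 2025 → 9200.95/1.661 = 5539.40.
So real revenue changed by 5539.40/6846.06 − 1 = -0.1909, i.e. -19.09%.

-19.09%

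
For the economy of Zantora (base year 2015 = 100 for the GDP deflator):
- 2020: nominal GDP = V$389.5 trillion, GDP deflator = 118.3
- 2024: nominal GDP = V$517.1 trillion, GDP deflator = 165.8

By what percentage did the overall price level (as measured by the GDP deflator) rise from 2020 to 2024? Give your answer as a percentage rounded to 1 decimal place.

Price-level change = 165.8 / 118.3 − 1 = 0.4015.

40.2%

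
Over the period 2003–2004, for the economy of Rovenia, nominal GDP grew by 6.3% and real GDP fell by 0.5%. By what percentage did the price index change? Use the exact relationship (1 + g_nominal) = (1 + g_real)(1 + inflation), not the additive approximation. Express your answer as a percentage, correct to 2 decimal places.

6.83%

(1 + g_nom) = (1 + g_real)(1 + π), so π = 1.0630 / 0.9950 − 1 = 0.06834.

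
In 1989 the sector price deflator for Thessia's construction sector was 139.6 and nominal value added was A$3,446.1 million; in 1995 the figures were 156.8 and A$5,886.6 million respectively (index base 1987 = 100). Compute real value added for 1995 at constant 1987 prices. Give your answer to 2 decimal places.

A$3,754.21 million

Real value added = Nominal / (sector price deflator/100) = 5886.6 / 1.568 = 3754.21.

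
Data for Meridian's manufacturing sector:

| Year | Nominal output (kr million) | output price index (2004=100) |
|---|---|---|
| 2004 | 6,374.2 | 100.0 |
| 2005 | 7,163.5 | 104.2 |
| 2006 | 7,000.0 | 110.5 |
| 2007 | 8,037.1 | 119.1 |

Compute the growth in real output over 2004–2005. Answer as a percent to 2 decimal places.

7.85%

Real output 2004 = 6374.2/1.000 = 6374.20.
Real output 2005 = 7163.5/1.042 = 6874.76.
Change = 6874.76/6374.20 − 1 = 0.0785.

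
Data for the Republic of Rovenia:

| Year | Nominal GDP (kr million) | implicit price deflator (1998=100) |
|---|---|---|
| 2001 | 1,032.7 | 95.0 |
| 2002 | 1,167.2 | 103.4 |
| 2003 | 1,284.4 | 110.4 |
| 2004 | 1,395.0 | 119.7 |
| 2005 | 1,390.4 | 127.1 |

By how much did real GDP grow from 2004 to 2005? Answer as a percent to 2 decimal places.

-6.13%

Real GDP 2004 = 1395.0/1.197 = 1165.41.
Real GDP 2005 = 1390.4/1.271 = 1093.94.
Change = 1093.94/1165.41 − 1 = -0.0613.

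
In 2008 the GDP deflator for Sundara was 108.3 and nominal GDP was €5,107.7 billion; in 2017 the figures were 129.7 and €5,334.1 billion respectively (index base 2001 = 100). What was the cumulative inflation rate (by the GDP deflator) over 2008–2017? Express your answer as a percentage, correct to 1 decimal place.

Price-level change = 129.7 / 108.3 − 1 = 0.1976.

19.8%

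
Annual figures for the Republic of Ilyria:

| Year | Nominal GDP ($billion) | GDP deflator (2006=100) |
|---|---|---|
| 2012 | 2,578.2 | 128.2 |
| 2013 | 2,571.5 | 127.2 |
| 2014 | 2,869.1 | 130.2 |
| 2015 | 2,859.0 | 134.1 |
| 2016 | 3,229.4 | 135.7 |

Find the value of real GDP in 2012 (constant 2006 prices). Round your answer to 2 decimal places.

$2,011.08 billion

Real GDP 2012 = 2578.2 / 1.282 = 2011.08.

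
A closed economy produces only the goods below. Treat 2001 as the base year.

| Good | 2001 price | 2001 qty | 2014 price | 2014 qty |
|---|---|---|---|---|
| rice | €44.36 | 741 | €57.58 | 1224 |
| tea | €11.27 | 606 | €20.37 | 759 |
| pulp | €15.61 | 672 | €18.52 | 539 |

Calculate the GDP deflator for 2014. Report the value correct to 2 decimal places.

Nominal GDP 2014 = 57.58·1224 + 20.37·759 + 18.52·539 = 95921.03.
Real GDP 2014 (at 2001 prices) = 44.36·1224 + 11.27·759 + 15.61·539 = 71264.36.
Deflator = Nominal/Real × 100 = 95921.03/71264.36 × 100 = 134.599.

134.60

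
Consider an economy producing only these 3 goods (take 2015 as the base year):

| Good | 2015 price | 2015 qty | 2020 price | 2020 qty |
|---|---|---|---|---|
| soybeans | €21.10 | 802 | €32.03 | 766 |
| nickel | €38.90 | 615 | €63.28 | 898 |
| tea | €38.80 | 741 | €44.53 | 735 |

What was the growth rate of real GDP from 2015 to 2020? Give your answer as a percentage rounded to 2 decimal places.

Real GDP 2015 = Nominal GDP 2015 = 21.10·802 + 38.90·615 + 38.80·741 = 69596.50.
Real GDP 2020 (at 2015 prices) = 21.10·766 + 38.90·898 + 38.80·735 = 79612.80.
Real growth = 79612.80/69596.50 − 1 = 0.1439.

14.39%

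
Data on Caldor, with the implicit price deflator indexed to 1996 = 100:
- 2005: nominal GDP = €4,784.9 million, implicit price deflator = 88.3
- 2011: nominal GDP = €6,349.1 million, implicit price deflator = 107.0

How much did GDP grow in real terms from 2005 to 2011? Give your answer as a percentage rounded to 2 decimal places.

Deflate each year: 2005 → 4784.9/0.883 = 5418.91; 2011 → 6349.1/1.070 = 5933.74.
So real GDP changed by 5933.74/5418.91 − 1 = 0.0950, i.e. 9.50%.

9.50%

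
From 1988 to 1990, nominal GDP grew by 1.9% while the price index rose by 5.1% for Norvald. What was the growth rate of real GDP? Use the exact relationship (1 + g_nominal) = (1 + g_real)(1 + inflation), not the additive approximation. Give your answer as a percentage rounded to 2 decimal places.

-3.04%

(1 + g_nom) = (1 + g_real)(1 + π), so g_real = 1.0190 / 1.0510 − 1 = -0.03045.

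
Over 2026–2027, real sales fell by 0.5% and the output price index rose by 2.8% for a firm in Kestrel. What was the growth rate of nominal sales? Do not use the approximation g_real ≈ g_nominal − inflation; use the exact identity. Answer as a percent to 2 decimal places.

(1 + g_nom) = (1 + g_real)(1 + π) = 0.9950 × 1.0280 = 1.02286.

2.29%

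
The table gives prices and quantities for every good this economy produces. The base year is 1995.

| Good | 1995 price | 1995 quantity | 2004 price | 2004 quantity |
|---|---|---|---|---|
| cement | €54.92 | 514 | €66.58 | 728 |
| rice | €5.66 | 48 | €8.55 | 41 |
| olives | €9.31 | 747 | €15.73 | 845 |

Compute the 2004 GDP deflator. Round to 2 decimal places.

Nominal GDP 2004 = 66.58·728 + 8.55·41 + 15.73·845 = 62112.64.
Real GDP 2004 (at 1995 prices) = 54.92·728 + 5.66·41 + 9.31·845 = 48080.77.
Deflator = Nominal/Real × 100 = 62112.64/48080.77 × 100 = 129.184.

129.18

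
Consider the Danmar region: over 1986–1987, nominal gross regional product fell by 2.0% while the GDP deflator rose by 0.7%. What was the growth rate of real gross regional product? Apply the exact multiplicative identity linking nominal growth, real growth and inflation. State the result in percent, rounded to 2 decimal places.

-2.68%

(1 + g_nom) = (1 + g_real)(1 + π), so g_real = 0.9800 / 1.0070 − 1 = -0.02681.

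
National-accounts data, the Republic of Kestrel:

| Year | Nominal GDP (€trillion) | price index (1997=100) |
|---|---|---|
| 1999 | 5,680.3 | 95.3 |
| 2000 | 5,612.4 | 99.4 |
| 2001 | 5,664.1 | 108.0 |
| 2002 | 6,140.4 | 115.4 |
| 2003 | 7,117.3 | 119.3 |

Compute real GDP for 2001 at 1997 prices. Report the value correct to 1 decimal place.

Real GDP 2001 = 5664.1 / 1.080 = 5244.54.

€5,244.5 trillion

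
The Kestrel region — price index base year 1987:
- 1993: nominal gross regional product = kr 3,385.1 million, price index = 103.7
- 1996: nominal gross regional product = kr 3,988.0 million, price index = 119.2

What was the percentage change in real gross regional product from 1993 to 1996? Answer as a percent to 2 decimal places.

Real gross regional product 1993 = 3385.1 / 1.037 = 3264.32.
Real gross regional product 1996 = 3988.0 / 1.192 = 3345.64.
Real growth = 3345.64 / 3264.32 − 1 = 0.0249.

2.49%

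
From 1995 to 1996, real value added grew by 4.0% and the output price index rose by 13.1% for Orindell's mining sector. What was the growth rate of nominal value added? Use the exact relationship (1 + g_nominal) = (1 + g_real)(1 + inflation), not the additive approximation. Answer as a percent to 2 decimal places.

(1 + g_nom) = (1 + g_real)(1 + π) = 1.0400 × 1.1310 = 1.17624.

17.62%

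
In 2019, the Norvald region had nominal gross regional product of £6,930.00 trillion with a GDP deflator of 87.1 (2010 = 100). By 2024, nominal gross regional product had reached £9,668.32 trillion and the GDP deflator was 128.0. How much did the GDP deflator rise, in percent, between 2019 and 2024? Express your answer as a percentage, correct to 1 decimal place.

47.0%

Price-level change = 128.0 / 87.1 − 1 = 0.4696.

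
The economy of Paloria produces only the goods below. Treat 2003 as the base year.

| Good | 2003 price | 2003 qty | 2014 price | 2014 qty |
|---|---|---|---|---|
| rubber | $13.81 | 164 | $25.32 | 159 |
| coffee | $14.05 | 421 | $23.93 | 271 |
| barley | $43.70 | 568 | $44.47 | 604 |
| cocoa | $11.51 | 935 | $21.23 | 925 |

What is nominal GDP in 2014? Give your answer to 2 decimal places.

Nominal GDP 2014 = Σ (p_2014 × q_2014) = 25.32·159 + 23.93·271 + 44.47·604 + 21.23·925 = 57008.54.

$57008.54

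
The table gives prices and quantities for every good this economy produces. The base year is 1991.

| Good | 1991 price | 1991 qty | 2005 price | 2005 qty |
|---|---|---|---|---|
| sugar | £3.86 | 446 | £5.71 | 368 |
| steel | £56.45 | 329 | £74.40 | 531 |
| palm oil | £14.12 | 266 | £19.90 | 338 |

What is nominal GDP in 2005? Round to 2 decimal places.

£48333.88

Nominal GDP 2005 = Σ (p_2005 × q_2005) = 5.71·368 + 74.40·531 + 19.90·338 = 48333.88.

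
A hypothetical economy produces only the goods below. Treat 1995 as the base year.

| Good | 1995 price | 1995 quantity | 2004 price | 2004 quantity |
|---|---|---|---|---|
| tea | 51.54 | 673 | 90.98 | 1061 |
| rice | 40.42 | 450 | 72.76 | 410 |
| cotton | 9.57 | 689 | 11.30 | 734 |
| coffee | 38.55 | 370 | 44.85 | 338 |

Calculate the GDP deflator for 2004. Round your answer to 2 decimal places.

Nominal GDP 2004 = 90.98·1061 + 72.76·410 + 11.30·734 + 44.85·338 = 149814.88.
Real GDP 2004 (at 1995 prices) = 51.54·1061 + 40.42·410 + 9.57·734 + 38.55·338 = 91310.42.
Deflator = Nominal/Real × 100 = 149814.88/91310.42 × 100 = 164.072.

164.07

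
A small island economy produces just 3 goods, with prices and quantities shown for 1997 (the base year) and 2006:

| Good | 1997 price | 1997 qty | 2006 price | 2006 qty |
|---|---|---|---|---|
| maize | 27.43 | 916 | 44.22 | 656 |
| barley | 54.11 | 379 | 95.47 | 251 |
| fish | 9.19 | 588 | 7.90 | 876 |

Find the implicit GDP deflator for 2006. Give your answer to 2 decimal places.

Nominal GDP 2006 = 44.22·656 + 95.47·251 + 7.90·876 = 59891.69.
Real GDP 2006 (at 1997 prices) = 27.43·656 + 54.11·251 + 9.19·876 = 39626.13.
Deflator = Nominal/Real × 100 = 59891.69/39626.13 × 100 = 151.142.

151.14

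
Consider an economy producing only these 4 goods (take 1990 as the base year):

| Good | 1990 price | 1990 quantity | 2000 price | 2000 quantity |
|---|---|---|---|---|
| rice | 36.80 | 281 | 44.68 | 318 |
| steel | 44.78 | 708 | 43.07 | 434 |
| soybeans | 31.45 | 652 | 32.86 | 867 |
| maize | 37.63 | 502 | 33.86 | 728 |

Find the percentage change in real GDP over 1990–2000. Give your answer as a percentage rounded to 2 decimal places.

5.35%

Real GDP 1990 = Nominal GDP 1990 = 36.80·281 + 44.78·708 + 31.45·652 + 37.63·502 = 81440.70.
Real GDP 2000 (at 1990 prices) = 36.80·318 + 44.78·434 + 31.45·867 + 37.63·728 = 85798.71.
Real growth = 85798.71/81440.70 − 1 = 0.0535.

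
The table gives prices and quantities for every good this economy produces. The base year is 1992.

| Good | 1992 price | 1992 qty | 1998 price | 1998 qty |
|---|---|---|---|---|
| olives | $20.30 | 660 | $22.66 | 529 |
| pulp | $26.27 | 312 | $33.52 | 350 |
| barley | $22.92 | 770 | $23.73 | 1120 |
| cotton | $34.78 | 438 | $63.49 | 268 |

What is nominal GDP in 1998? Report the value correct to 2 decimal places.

$67312.06

Nominal GDP 1998 = Σ (p_1998 × q_1998) = 22.66·529 + 33.52·350 + 23.73·1120 + 63.49·268 = 67312.06.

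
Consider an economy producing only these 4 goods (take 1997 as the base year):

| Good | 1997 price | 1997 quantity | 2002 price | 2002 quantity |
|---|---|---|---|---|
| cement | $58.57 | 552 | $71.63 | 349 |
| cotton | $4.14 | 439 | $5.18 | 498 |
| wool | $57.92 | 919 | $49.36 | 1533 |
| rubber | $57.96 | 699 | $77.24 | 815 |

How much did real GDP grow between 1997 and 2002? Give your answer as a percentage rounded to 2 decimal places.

23.96%

Real GDP 1997 = Nominal GDP 1997 = 58.57·552 + 4.14·439 + 57.92·919 + 57.96·699 = 127890.62.
Real GDP 2002 (at 1997 prices) = 58.57·349 + 4.14·498 + 57.92·1533 + 57.96·815 = 158531.41.
Real growth = 158531.41/127890.62 − 1 = 0.2396.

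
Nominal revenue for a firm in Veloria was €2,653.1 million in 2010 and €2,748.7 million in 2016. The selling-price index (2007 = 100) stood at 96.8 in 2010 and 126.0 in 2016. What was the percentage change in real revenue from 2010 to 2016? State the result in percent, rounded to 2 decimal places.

Real revenue 2010 = 2653.1 / 0.968 = 2740.81.
Real revenue 2016 = 2748.7 / 1.260 = 2181.51.
Real growth = 2181.51 / 2740.81 − 1 = -0.2041.

-20.41%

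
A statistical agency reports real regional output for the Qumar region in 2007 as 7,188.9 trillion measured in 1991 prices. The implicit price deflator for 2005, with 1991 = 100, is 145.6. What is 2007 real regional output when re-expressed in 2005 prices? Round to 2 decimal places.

Real regional output in 2005 prices = Real regional output in 1991 prices × (P_2005/P_1991) = 7188.9 × 1.456 = 10467.04.

10,467.04 trillion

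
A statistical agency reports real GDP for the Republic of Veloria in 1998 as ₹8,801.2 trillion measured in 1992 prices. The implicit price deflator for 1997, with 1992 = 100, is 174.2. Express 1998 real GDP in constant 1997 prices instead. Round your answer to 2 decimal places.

₹15,331.69 trillion

Real GDP in 1997 prices = Real GDP in 1992 prices × (P_1997/P_1992) = 8801.2 × 1.742 = 15331.69.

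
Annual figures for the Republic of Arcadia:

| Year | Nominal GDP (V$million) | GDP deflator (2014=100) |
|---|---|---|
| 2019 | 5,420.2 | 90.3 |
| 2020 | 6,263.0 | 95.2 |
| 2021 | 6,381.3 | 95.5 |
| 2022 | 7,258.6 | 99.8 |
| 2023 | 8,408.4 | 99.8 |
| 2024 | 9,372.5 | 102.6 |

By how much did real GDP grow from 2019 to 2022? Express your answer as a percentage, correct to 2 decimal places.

Real GDP 2019 = 5420.2/0.903 = 6002.44.
Real GDP 2022 = 7258.6/0.998 = 7273.15.
Change = 7273.15/6002.44 − 1 = 0.2117.

21.17%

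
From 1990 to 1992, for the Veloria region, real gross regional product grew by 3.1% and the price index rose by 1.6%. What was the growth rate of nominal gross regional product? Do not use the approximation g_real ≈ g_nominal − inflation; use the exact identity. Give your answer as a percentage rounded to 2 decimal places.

4.75%

(1 + g_nom) = (1 + g_real)(1 + π) = 1.0310 × 1.0160 = 1.04750.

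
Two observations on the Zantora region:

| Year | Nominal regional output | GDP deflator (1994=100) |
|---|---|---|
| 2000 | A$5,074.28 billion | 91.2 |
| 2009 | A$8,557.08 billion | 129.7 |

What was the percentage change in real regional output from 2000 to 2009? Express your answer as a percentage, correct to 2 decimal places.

Deflate each year: 2000 → 5074.28/0.912 = 5563.90; 2009 → 8557.08/1.297 = 6597.59.
So real regional output changed by 6597.59/5563.90 − 1 = 0.1858, i.e. 18.58%.

18.58%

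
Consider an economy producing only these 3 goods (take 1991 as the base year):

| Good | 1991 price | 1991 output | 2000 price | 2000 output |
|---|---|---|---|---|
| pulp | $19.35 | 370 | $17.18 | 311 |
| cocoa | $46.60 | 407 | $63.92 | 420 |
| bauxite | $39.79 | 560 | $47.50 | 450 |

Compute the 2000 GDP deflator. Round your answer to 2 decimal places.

123.15

Nominal GDP 2000 = 17.18·311 + 63.92·420 + 47.50·450 = 53564.38.
Real GDP 2000 (at 1991 prices) = 19.35·311 + 46.60·420 + 39.79·450 = 43495.35.
Deflator = Nominal/Real × 100 = 53564.38/43495.35 × 100 = 123.150.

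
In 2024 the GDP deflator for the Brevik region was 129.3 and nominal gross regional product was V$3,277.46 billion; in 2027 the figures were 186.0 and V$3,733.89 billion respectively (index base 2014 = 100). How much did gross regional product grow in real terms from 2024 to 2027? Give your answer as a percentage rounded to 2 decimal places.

Deflate each year: 2024 → 3277.46/1.293 = 2534.77; 2027 → 3733.89/1.860 = 2007.47.
So real gross regional product changed by 2007.47/2534.77 − 1 = -0.2080, i.e. -20.80%.

-20.80%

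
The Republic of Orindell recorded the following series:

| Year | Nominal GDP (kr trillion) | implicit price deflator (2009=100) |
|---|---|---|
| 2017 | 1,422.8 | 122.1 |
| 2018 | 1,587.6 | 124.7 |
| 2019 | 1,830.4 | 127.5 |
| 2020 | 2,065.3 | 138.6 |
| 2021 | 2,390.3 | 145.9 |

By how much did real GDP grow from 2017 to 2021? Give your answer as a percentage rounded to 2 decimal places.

40.59%

Real GDP 2017 = 1422.8/1.221 = 1165.27.
Real GDP 2021 = 2390.3/1.459 = 1638.31.
Change = 1638.31/1165.27 − 1 = 0.4059.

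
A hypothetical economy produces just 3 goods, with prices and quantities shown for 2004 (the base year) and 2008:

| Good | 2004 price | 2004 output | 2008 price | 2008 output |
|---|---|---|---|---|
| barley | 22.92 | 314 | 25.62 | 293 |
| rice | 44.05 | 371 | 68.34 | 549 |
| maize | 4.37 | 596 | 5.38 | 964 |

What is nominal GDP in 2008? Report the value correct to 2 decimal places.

50211.64

Nominal GDP 2008 = Σ (p_2008 × q_2008) = 25.62·293 + 68.34·549 + 5.38·964 = 50211.64.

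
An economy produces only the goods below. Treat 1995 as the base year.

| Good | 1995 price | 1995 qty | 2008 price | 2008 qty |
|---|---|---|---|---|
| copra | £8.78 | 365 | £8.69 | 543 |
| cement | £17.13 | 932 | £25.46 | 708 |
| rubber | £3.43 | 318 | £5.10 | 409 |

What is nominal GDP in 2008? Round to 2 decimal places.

Nominal GDP 2008 = Σ (p_2008 × q_2008) = 8.69·543 + 25.46·708 + 5.10·409 = 24830.25.

£24830.25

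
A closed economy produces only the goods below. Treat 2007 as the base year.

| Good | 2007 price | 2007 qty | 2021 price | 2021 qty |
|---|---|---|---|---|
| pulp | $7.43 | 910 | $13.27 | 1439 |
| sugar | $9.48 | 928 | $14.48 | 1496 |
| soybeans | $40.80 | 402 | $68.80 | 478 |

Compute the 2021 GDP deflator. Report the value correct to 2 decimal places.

Nominal GDP 2021 = 13.27·1439 + 14.48·1496 + 68.80·478 = 73644.01.
Real GDP 2021 (at 2007 prices) = 7.43·1439 + 9.48·1496 + 40.80·478 = 44376.25.
Deflator = Nominal/Real × 100 = 73644.01/44376.25 × 100 = 165.954.

165.95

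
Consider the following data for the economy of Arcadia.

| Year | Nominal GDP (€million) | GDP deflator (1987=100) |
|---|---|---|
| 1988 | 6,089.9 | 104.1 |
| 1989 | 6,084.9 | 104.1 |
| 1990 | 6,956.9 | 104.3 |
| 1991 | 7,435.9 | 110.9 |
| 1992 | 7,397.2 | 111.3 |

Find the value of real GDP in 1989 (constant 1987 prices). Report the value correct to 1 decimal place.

Real GDP 1989 = 6084.9 / 1.041 = 5845.24.

€5,845.2 million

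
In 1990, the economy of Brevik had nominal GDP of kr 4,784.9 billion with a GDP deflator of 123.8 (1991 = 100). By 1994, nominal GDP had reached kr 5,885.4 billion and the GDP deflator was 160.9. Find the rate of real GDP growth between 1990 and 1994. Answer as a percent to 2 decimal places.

-5.36%

Real GDP 1990 = 4784.9 / 1.238 = 3865.02.
Real GDP 1994 = 5885.4 / 1.609 = 3657.80.
Real growth = 3657.80 / 3865.02 − 1 = -0.0536.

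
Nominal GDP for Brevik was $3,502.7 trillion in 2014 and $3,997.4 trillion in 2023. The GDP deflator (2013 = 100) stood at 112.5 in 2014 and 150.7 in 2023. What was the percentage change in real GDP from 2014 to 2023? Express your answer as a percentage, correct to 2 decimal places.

Real GDP 2014 = 3502.7 / 1.125 = 3113.51.
Real GDP 2023 = 3997.4 / 1.507 = 2652.55.
Real growth = 2652.55 / 3113.51 − 1 = -0.1481.

-14.81%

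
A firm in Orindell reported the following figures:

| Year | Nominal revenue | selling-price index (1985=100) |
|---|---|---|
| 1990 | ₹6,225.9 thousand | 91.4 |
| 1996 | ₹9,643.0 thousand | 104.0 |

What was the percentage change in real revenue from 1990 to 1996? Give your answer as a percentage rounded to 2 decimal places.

36.12%

Real revenue 1990 = 6225.9 / 0.914 = 6811.71.
Real revenue 1996 = 9643.0 / 1.040 = 9272.12.
Real growth = 9272.12 / 6811.71 − 1 = 0.3612.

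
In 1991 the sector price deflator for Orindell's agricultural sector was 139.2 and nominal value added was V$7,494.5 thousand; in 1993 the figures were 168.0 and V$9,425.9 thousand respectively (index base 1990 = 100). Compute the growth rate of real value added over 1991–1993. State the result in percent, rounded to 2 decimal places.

Deflate each year: 1991 → 7494.5/1.392 = 5383.98; 1993 → 9425.9/1.680 = 5610.65.
So real value added changed by 5610.65/5383.98 − 1 = 0.0421, i.e. 4.21%.

4.21%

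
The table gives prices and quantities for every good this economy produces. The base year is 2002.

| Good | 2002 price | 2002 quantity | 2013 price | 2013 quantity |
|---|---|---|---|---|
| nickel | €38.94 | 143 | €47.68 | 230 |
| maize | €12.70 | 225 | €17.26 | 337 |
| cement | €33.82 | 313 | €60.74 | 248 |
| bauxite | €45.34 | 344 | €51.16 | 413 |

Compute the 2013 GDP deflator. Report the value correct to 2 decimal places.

Nominal GDP 2013 = 47.68·230 + 17.26·337 + 60.74·248 + 51.16·413 = 52975.62.
Real GDP 2013 (at 2002 prices) = 38.94·230 + 12.70·337 + 33.82·248 + 45.34·413 = 40348.88.
Deflator = Nominal/Real × 100 = 52975.62/40348.88 × 100 = 131.294.

131.29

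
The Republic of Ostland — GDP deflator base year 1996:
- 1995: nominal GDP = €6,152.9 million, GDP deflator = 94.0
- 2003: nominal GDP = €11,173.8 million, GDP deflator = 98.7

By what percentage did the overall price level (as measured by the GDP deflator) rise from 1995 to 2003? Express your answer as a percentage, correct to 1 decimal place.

5.0%

Price-level change = 98.7 / 94.0 − 1 = 0.0500.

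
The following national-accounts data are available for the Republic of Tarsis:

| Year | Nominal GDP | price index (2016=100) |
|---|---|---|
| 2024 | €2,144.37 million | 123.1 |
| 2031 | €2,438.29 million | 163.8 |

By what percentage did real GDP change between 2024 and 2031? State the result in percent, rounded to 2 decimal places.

Deflate each year: 2024 → 2144.37/1.231 = 1741.97; 2031 → 2438.29/1.638 = 1488.58.
So real GDP changed by 1488.58/1741.97 − 1 = -0.1455, i.e. -14.55%.

-14.55%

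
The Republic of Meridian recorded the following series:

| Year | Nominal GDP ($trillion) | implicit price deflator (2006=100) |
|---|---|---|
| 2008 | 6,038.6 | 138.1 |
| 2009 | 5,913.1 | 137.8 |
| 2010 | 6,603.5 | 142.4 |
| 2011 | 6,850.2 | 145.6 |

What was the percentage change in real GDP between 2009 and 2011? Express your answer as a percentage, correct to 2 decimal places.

Real GDP 2009 = 5913.1/1.378 = 4291.07.
Real GDP 2011 = 6850.2/1.456 = 4704.81.
Change = 4704.81/4291.07 − 1 = 0.0964.

9.64%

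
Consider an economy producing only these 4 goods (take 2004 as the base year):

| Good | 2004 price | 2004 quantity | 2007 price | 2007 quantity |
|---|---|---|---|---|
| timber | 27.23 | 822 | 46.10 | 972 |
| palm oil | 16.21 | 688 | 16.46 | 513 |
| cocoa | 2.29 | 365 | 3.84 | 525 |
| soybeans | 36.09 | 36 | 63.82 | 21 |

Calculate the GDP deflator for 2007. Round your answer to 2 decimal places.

154.07

Nominal GDP 2007 = 46.10·972 + 16.46·513 + 3.84·525 + 63.82·21 = 56609.40.
Real GDP 2007 (at 2004 prices) = 27.23·972 + 16.21·513 + 2.29·525 + 36.09·21 = 36743.43.
Deflator = Nominal/Real × 100 = 56609.40/36743.43 × 100 = 154.067.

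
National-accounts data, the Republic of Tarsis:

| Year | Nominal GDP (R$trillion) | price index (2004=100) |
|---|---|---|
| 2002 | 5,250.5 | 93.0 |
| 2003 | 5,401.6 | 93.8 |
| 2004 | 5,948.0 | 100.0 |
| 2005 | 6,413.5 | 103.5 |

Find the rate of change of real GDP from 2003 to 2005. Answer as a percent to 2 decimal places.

Real GDP 2003 = 5401.6/0.938 = 5758.64.
Real GDP 2005 = 6413.5/1.035 = 6196.62.
Change = 6196.62/5758.64 − 1 = 0.0761.

7.61%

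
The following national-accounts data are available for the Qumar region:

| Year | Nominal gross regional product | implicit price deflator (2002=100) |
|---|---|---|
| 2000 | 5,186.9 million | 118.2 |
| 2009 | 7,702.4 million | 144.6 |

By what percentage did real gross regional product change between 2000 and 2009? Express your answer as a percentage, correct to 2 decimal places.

Real gross regional product 2000 = 5186.9 / 1.182 = 4388.24.
Real gross regional product 2009 = 7702.4 / 1.446 = 5326.69.
Real growth = 5326.69 / 4388.24 − 1 = 0.2139.

21.39%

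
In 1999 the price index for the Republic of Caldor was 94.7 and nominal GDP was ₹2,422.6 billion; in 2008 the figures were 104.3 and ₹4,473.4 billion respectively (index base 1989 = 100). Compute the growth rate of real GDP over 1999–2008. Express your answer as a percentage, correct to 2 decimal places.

67.66%

Deflate each year: 1999 → 2422.6/0.947 = 2558.18; 2008 → 4473.4/1.043 = 4288.97.
So real GDP changed by 4288.97/2558.18 − 1 = 0.6766, i.e. 67.66%.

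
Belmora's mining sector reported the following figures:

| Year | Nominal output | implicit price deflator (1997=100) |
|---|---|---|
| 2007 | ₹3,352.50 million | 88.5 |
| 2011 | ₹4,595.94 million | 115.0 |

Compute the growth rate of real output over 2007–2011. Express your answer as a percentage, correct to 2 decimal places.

Real output 2007 = 3352.50 / 0.885 = 3788.14.
Real output 2011 = 4595.94 / 1.150 = 3996.47.
Real growth = 3996.47 / 3788.14 − 1 = 0.0550.

5.50%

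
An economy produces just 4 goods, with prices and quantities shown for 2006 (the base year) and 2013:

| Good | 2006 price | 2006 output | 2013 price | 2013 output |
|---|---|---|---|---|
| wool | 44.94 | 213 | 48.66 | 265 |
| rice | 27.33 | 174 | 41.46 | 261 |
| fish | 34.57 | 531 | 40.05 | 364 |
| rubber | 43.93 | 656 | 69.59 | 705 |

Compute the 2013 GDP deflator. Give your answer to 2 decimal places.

Nominal GDP 2013 = 48.66·265 + 41.46·261 + 40.05·364 + 69.59·705 = 87355.11.
Real GDP 2013 (at 2006 prices) = 44.94·265 + 27.33·261 + 34.57·364 + 43.93·705 = 62596.36.
Deflator = Nominal/Real × 100 = 87355.11/62596.36 × 100 = 139.553.

139.55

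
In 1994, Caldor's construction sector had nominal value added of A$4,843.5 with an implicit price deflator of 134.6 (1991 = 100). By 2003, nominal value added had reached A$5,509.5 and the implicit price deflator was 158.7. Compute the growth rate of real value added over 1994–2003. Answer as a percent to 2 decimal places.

Deflate each year: 1994 → 4843.5/1.346 = 3598.44; 2003 → 5509.5/1.587 = 3471.64.
So real value added changed by 3471.64/3598.44 − 1 = -0.0352, i.e. -3.52%.

-3.52%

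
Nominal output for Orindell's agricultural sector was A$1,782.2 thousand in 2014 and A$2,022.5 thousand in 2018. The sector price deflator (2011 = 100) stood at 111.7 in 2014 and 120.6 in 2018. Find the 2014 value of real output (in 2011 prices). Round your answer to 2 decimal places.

A$1,595.52 thousand

Real output = Nominal / (sector price deflator/100) = 1782.2 / 1.117 = 1595.52.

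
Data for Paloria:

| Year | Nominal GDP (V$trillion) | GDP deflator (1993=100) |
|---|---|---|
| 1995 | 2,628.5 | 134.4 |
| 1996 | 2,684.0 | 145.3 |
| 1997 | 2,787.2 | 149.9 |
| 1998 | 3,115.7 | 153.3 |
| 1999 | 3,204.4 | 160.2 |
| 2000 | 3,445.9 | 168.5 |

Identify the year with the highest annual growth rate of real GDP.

1996: real = 2684.0/1.453 = 1847.21; growth vs 1995 (1955.73) = -5.55%.
1997: real = 2787.2/1.499 = 1859.37; growth vs 1996 (1847.21) = 0.66%.
1998: real = 3115.7/1.533 = 2032.42; growth vs 1997 (1859.37) = 9.31%.
1999: real = 3204.4/1.602 = 2000.25; growth vs 1998 (2032.42) = -1.58%.
2000: real = 3445.9/1.685 = 2045.04; growth vs 1999 (2000.25) = 2.24%.

1998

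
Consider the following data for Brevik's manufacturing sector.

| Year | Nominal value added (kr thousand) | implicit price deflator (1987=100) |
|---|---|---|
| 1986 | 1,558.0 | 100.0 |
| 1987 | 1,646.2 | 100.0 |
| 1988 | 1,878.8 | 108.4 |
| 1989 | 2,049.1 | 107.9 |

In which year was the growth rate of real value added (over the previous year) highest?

1989

1987: real = 1646.2/1.000 = 1646.20; growth vs 1986 (1558.00) = 5.66%.
1988: real = 1878.8/1.084 = 1733.21; growth vs 1987 (1646.20) = 5.29%.
1989: real = 2049.1/1.079 = 1899.07; growth vs 1988 (1733.21) = 9.57%.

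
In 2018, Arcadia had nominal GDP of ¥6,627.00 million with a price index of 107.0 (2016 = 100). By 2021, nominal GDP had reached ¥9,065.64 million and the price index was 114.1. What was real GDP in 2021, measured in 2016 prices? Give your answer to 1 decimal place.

Real GDP = Nominal / (price index/100) = 9065.64 / 1.141 = 7945.35.

¥7,945.3 million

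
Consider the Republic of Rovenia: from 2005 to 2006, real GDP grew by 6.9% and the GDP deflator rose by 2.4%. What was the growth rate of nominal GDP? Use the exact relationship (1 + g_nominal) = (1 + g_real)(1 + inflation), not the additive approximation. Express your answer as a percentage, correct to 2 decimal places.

(1 + g_nom) = (1 + g_real)(1 + π) = 1.0690 × 1.0240 = 1.09466.

9.47%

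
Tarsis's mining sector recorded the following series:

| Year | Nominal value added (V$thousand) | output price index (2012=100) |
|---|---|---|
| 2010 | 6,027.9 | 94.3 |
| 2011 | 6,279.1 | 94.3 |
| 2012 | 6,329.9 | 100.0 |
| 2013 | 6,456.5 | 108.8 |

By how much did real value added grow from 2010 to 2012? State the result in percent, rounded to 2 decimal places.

Real value added 2010 = 6027.9/0.943 = 6392.26.
Real value added 2012 = 6329.9/1.000 = 6329.90.
Change = 6329.90/6392.26 − 1 = -0.0098.

-0.98%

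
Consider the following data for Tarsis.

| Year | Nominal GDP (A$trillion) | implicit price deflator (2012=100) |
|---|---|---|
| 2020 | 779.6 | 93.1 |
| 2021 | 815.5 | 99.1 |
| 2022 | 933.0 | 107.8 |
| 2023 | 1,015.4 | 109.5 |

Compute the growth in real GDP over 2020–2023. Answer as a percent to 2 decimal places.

Real GDP 2020 = 779.6/0.931 = 837.38.
Real GDP 2023 = 1015.4/1.095 = 927.31.
Change = 927.31/837.38 − 1 = 0.1074.

10.74%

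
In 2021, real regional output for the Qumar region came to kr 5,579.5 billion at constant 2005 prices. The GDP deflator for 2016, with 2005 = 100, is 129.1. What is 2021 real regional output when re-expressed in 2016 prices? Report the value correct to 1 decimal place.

kr 7,203.1 billion

Real regional output in 2016 prices = Real regional output in 2005 prices × (P_2016/P_2005) = 5579.5 × 1.291 = 7203.13.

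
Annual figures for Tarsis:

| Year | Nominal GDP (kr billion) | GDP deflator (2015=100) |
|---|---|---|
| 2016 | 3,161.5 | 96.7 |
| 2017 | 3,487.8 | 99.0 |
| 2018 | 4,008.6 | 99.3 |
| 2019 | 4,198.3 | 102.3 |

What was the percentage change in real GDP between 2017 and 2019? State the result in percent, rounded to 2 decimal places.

16.49%

Real GDP 2017 = 3487.8/0.990 = 3523.03.
Real GDP 2019 = 4198.3/1.023 = 4103.91.
Change = 4103.91/3523.03 − 1 = 0.1649.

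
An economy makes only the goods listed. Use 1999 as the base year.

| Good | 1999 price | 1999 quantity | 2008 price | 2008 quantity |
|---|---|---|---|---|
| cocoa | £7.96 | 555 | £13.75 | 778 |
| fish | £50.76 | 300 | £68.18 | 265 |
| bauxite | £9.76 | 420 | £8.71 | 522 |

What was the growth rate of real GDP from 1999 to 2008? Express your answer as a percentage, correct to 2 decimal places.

4.19%

Real GDP 1999 = Nominal GDP 1999 = 7.96·555 + 50.76·300 + 9.76·420 = 23745.00.
Real GDP 2008 (at 1999 prices) = 7.96·778 + 50.76·265 + 9.76·522 = 24739.00.
Real growth = 24739.00/23745.00 − 1 = 0.0419.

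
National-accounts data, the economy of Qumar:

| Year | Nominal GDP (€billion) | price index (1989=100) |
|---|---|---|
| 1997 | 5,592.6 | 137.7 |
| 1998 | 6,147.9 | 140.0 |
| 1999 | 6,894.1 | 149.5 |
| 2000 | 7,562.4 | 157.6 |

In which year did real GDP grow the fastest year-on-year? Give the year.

1998: real = 6147.9/1.400 = 4391.36; growth vs 1997 (4061.44) = 8.12%.
1999: real = 6894.1/1.495 = 4611.44; growth vs 1998 (4391.36) = 5.01%.
2000: real = 7562.4/1.576 = 4798.48; growth vs 1999 (4611.44) = 4.06%.

1998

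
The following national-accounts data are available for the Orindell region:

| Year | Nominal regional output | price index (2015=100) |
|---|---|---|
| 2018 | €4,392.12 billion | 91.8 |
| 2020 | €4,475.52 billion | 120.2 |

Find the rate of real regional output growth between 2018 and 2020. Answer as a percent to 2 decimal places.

Real regional output 2018 = 4392.12 / 0.918 = 4784.44.
Real regional output 2020 = 4475.52 / 1.202 = 3723.39.
Real growth = 3723.39 / 4784.44 − 1 = -0.2218.

-22.18%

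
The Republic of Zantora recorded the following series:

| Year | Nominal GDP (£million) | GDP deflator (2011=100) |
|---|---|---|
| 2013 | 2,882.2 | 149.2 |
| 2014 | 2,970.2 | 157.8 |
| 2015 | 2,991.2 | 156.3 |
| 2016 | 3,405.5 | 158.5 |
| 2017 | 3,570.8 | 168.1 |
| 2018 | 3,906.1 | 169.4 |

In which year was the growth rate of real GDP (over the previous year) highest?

2016

2014: real = 2970.2/1.578 = 1882.26; growth vs 2013 (1931.77) = -2.56%.
2015: real = 2991.2/1.563 = 1913.76; growth vs 2014 (1882.26) = 1.67%.
2016: real = 3405.5/1.585 = 2148.58; growth vs 2015 (1913.76) = 12.27%.
2017: real = 3570.8/1.681 = 2124.21; growth vs 2016 (2148.58) = -1.13%.
2018: real = 3906.1/1.694 = 2305.84; growth vs 2017 (2124.21) = 8.55%.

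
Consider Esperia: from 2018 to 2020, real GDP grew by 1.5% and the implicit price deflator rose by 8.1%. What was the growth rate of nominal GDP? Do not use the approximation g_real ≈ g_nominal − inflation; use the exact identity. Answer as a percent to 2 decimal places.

(1 + g_nom) = (1 + g_real)(1 + π) = 1.0150 × 1.0810 = 1.09722.

9.72%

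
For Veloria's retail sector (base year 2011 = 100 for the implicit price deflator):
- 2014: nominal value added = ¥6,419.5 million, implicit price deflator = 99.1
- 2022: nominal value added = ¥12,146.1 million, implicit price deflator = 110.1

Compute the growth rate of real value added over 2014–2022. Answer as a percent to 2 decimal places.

Real value added 2014 = 6419.5 / 0.991 = 6477.80.
Real value added 2022 = 12146.1 / 1.101 = 11031.88.
Real growth = 11031.88 / 6477.80 − 1 = 0.7030.

70.30%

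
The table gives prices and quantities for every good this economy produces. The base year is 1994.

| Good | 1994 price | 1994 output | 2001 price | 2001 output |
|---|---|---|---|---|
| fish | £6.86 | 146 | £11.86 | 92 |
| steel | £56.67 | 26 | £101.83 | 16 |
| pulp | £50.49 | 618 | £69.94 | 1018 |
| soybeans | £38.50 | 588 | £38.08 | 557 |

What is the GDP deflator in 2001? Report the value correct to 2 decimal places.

127.90

Nominal GDP 2001 = 11.86·92 + 101.83·16 + 69.94·1018 + 38.08·557 = 95129.88.
Real GDP 2001 (at 1994 prices) = 6.86·92 + 56.67·16 + 50.49·1018 + 38.50·557 = 74381.16.
Deflator = Nominal/Real × 100 = 95129.88/74381.16 × 100 = 127.895.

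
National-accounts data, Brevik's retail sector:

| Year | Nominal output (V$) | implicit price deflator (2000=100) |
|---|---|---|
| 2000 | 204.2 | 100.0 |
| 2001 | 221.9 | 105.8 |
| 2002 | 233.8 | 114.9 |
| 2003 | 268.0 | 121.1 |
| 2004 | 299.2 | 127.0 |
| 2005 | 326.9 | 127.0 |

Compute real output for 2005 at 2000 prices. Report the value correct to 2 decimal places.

V$257.40

Real output 2005 = 326.9 / 1.270 = 257.40.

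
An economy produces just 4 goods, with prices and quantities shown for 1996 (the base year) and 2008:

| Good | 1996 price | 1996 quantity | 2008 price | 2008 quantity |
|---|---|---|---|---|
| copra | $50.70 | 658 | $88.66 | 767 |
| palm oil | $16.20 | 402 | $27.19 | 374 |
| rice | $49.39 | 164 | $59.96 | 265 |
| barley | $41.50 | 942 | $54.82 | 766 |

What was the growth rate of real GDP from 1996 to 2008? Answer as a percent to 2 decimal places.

3.17%

Real GDP 1996 = Nominal GDP 1996 = 50.70·658 + 16.20·402 + 49.39·164 + 41.50·942 = 87065.96.
Real GDP 2008 (at 1996 prices) = 50.70·767 + 16.20·374 + 49.39·265 + 41.50·766 = 89823.05.
Real growth = 89823.05/87065.96 − 1 = 0.0317.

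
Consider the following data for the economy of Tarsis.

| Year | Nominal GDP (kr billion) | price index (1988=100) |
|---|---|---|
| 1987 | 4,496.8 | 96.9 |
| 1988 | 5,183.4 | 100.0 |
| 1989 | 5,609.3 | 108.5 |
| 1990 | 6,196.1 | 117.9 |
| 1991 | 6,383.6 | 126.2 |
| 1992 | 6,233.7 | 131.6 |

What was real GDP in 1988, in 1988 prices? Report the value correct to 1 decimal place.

kr 5,183.4 billion

Real GDP 1988 = 5183.4 / 1.000 = 5183.40.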